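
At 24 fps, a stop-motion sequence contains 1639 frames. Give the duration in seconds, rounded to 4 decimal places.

68.2917 seconds

Running time = 1639 × 1/24 = 1639/24 s ≈ 68.2917 s.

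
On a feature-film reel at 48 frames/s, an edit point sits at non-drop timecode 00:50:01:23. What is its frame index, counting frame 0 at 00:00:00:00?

144071

Total seconds to the label: (0 × 3600 + 50 × 60 + 1) = 3001.
Frame index = 3001 × 48 + 23 = 144071.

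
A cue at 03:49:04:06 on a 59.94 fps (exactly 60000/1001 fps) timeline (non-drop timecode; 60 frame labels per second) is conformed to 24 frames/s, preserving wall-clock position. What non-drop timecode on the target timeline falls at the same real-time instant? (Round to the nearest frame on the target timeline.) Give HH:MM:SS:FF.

03:49:17:20

Source frame index: (3×3600 + 49×60 + 4) × 60 + 6 = 824646.
Real time: 824646 / (60000/1001) = 137578441/10000 s.
Target frame: (137578441/10000) × (24) = 412735323/1250 ≈ 330188.258 → 330188.
At 24 labels/s: frame 330188 → 03:49:17:20.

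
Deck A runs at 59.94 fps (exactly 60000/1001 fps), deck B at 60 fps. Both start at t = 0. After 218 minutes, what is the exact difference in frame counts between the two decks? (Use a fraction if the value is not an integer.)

784800/1001 frames

218 min = 13080 s.
A emits 60000/1001 × 13080 = 784800000/1001 frames; B emits 60 × 13080 = 784800.
Difference = 784800/1001 frames (≈ 784.0160); B is ahead of A.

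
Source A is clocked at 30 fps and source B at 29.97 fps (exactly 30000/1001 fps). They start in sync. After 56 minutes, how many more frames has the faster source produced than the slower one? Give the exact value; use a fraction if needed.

56 min = 3360 s.
A emits 30 × 3360 = 100800 frames; B emits 30000/1001 × 3360 = 14400000/143.
Difference = 14400/143 frames (≈ 100.6993); B is behind A.

14400/143 frames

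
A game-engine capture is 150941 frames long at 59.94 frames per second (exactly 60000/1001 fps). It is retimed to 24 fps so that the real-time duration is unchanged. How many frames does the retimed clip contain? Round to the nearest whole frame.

Frames at target rate = 150941 × (24) / (60000/1001) = 151091941/2500 ≈ 60436.776.
Nearest whole frame: 60437.

60437 frames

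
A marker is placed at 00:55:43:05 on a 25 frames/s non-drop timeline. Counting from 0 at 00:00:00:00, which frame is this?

Total seconds to the label: (0 × 3600 + 55 × 60 + 43) = 3343.
Frame index = 3343 × 25 + 5 = 83580.

frame 83580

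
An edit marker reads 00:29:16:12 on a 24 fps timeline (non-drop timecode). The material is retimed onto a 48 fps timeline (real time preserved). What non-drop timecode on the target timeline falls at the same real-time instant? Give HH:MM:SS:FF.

Source frame index: (0×3600 + 29×60 + 16) × 24 + 12 = 42156.
Real time: 42156 / (24) = 3513/2 s.
Target frame: (3513/2) × (48) = 84312.
At 48 labels/s: frame 84312 → 00:29:16:24.

00:29:16:24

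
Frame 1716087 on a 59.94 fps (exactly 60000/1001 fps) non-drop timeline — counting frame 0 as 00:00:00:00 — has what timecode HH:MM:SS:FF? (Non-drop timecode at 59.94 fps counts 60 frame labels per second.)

1716087 ÷ 60 = 28601 full seconds, remainder 27 frames.
28601 s = 7 h 56 min 41 s.
Timecode: 07:56:41:27.

07:56:41:27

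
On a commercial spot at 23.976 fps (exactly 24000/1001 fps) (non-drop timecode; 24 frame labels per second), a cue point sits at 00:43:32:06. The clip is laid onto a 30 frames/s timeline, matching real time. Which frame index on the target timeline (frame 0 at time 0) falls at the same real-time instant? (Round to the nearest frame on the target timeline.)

Source frame index: (0×3600 + 43×60 + 32) × 24 + 6 = 62694.
Real time: 62694 / (24000/1001) = 10459449/4000 s.
Target frame: (10459449/4000) × (30) = 31378347/400 ≈ 78445.867 → 78446.

frame 78446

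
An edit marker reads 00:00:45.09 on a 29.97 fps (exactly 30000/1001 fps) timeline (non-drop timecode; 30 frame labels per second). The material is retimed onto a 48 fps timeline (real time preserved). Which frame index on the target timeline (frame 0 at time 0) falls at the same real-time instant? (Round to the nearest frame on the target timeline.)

Source frame index: (0×3600 + 0×60 + 45) × 30 + 9 = 1359.
Real time: 1359 / (30000/1001) = 453453/10000 s.
Target frame: (453453/10000) × (48) = 1360359/625 ≈ 2176.574 → 2177.

frame 2177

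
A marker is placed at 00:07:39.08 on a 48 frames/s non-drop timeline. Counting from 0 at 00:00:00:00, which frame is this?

22040

Total seconds to the label: (0 × 3600 + 7 × 60 + 39) = 459.
Frame index = 459 × 48 + 8 = 22040.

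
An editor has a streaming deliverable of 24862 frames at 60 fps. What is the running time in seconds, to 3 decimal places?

414.367 seconds

Running time = 24862 × 1/60 = 12431/30 s ≈ 414.367 s.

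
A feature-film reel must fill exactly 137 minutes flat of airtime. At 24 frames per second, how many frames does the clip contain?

197280 frames

137 min = 8220 s.
Frames = 8220 × 24 = 197280.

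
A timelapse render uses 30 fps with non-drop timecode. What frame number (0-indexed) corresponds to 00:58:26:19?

Total seconds to the label: (0 × 3600 + 58 × 60 + 26) = 3506.
Frame index = 3506 × 30 + 19 = 105199.

frame 105199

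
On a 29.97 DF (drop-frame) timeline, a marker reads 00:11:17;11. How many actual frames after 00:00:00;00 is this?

As if non-drop at 30 labels/s: (0 × 3600 + 11 × 60 + 17) × 30 + 11 = 20321.
Minute boundaries passed: 11; those not divisible by 10: 11 − 1 = 10; dropped labels = 2 × 10 = 20.
Actual frame index = 20321 − 20 = 20301.

20301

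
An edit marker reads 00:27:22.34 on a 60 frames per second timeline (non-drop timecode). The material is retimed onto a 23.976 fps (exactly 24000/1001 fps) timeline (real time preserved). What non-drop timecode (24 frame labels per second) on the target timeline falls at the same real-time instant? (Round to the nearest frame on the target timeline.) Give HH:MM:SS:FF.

Source frame index: (0×3600 + 27×60 + 22) × 60 + 34 = 98554.
Real time: 98554 / (60) = 49277/30 s.
Target frame: (49277/30) × (24000/1001) = 39421600/1001 ≈ 39382.218 → 39382.
At 24 labels/s: frame 39382 → 00:27:20:22.

00:27:20:22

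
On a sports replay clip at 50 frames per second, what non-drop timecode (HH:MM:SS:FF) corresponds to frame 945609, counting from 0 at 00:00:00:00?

945609 ÷ 50 = 18912 full seconds, remainder 9 frames.
18912 s = 5 h 15 min 12 s.
Timecode: 05:15:12:09.

05:15:12:09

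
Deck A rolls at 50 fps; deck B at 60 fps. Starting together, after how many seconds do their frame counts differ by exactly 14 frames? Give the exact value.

1.4 seconds

The gap grows by |60 − 50| = 10 frames per second.
Time for a 14-frame gap: 14 ÷ (10) = 1.4 s.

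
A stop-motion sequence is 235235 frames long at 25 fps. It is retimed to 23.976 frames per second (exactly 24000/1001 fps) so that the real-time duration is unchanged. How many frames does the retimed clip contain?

Target frames = source frames × (target rate / source rate) = 235235 × (24000/1001)/(25) = 235235 × 960/1001 = 225600.

225600 frames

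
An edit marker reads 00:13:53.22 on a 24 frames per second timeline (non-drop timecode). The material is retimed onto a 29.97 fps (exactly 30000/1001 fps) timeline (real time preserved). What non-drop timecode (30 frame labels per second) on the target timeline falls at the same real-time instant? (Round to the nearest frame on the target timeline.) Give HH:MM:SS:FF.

Source frame index: (0×3600 + 13×60 + 53) × 24 + 22 = 20014.
Real time: 20014 / (24) = 10007/12 s.
Target frame: (10007/12) × (30000/1001) = 25017500/1001 ≈ 24992.507 → 24993.
At 30 labels/s: frame 24993 → 00:13:53:03.

00:13:53:03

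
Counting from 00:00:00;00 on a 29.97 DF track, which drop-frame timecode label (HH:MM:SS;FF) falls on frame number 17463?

Each 10-minute DF block holds 10 × 60 × 30 − 9 × 2 = 17982 frames. 17463 ÷ 17982 → 0 full blocks, remainder 17463.
Within the partial block the first minute is 1800 frames and each further minute 1798, so 9 further minute boundaries passed. Total skipped labels = 18 × 0 + 2 × 9 = 18.
Non-drop label index = 17463 + 18 = 17481; at 30 labels/s that is 00:09:42:21, i.e. DF 00:09:42;21.

00:09:42;21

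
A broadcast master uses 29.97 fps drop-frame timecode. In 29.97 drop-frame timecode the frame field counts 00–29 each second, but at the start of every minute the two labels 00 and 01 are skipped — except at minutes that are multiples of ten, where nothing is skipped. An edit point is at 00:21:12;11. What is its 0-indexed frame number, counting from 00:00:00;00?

As if non-drop at 30 labels/s: (0 × 3600 + 21 × 60 + 12) × 30 + 11 = 38171.
Minute boundaries passed: 21; those not divisible by 10: 21 − 2 = 19; dropped labels = 2 × 19 = 38.
Actual frame index = 38171 − 38 = 38133.

38133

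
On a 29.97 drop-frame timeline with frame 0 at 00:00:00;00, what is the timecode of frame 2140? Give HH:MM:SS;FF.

Ten DF minutes hold 17982 frames, so frame 2140 lies in block 0 (frames 0–17981) with 2140 frames into that block.
The block's first minute is 1800 frames and the rest 1798 each; 2140 frames reaches minute 1, so 0 × 18 + 1 × 2 = 2 labels have been skipped so far.
Adding those back, label number 2140 + 2 = 2142 at 30 labels/s is 71 s + 12 f = 0 h 1 min 11 s frame 12, i.e. 00:01:11;12.

00:01:11;12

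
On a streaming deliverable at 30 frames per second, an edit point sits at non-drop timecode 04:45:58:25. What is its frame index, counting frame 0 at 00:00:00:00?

Total seconds to the label: (4 × 3600 + 45 × 60 + 58) = 17158.
Frame index = 17158 × 30 + 25 = 514765.

514765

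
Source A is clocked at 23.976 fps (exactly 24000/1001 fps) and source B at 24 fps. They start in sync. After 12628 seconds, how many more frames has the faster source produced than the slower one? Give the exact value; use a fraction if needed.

3936/13 frames

A emits 24000/1001 × 12628 = 3936000/13 frames; B emits 24 × 12628 = 303072.
Difference = 3936/13 frames (≈ 302.7692); B is ahead of A.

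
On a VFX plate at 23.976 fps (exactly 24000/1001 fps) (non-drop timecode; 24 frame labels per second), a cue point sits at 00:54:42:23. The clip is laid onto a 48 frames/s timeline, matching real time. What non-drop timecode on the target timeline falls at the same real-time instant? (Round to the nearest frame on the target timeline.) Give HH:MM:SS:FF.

00:54:46:12

Source frame index: (0×3600 + 54×60 + 42) × 24 + 23 = 78791.
Real time: 78791 / (24000/1001) = 78869791/24000 s.
Target frame: (78869791/24000) × (48) = 78869791/500 ≈ 157739.582 → 157740.
At 48 labels/s: frame 157740 → 00:54:46:12.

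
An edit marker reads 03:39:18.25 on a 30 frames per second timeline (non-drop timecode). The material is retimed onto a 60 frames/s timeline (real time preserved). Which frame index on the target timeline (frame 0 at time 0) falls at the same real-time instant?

Source frame index: (3×3600 + 39×60 + 18) × 30 + 25 = 394765.
Real time: 394765 / (30) = 78953/6 s.
Target frame: (78953/6) × (60) = 789530.

frame 789530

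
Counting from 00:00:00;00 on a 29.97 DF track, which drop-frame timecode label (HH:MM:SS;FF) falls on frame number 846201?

Each 10-minute DF block holds 10 × 60 × 30 − 9 × 2 = 17982 frames. 846201 ÷ 17982 → 47 full blocks, remainder 1047.
Within the partial block the first minute is 1800 frames and each further minute 1798, so 0 further minute boundaries passed. Total skipped labels = 18 × 47 + 2 × 0 = 846.
Non-drop label index = 846201 + 846 = 847047; at 30 labels/s that is 07:50:34:27, i.e. DF 07:50:34;27.

07:50:34;27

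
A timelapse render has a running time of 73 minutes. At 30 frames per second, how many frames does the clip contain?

73 min = 4380 s.
Frames = 4380 × 30 = 131400.

131400 frames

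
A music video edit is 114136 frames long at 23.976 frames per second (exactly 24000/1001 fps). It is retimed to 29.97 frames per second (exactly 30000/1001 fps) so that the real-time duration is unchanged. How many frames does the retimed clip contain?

142670 frames

Target frames = source frames × (target rate / source rate) = 114136 × (30000/1001)/(24000/1001) = 114136 × 5/4 = 142670.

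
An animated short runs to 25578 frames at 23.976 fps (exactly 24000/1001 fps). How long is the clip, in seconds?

Running time = 25578 / (24000/1001) = 1066.81575 s.

1066.81575 seconds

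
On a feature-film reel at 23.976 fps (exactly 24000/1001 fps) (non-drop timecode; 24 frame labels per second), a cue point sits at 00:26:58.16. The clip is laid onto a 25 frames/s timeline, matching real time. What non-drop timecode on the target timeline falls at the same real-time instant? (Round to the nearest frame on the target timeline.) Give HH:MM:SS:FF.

Source frame index: (0×3600 + 26×60 + 58) × 24 + 16 = 38848.
Real time: 38848 / (24000/1001) = 607607/375 s.
Target frame: (607607/375) × (25) = 607607/15 ≈ 40507.133 → 40507.
At 25 labels/s: frame 40507 → 00:27:00:07.

00:27:00:07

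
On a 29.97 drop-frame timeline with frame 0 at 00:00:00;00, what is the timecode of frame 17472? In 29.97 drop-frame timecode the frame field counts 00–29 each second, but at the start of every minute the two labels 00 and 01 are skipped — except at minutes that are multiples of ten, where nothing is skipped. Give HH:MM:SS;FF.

Ten DF minutes hold 17982 frames, so frame 17472 lies in block 0 (frames 0–17981) with 17472 frames into that block.
The block's first minute is 1800 frames and the rest 1798 each; 17472 frames reaches minute 9, so 0 × 18 + 9 × 2 = 18 labels have been skipped so far.
Adding those back, label number 17472 + 18 = 17490 at 30 labels/s is 583 s + 0 f = 0 h 9 min 43 s frame 0, i.e. 00:09:43;00.

00:09:43;00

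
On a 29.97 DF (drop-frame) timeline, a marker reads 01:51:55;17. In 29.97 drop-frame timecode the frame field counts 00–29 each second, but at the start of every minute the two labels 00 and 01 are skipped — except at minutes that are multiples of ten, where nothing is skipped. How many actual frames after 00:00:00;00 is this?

As if non-drop at 30 labels/s: (1 × 3600 + 51 × 60 + 55) × 30 + 17 = 201467.
Minute boundaries passed: 111; those not divisible by 10: 111 − 11 = 100; dropped labels = 2 × 100 = 200.
Actual frame index = 201467 − 200 = 201267.

201267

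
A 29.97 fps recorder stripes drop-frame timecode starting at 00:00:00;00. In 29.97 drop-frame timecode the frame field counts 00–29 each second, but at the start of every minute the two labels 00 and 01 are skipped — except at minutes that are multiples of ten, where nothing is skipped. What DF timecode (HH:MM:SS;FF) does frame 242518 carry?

02:14:52;00

Ten DF minutes hold 17982 frames, so frame 242518 lies in block 13 (frames 233766–251747) with 8752 frames into that block.
The block's first minute is 1800 frames and the rest 1798 each; 8752 frames reaches minute 4, so 13 × 18 + 4 × 2 = 242 labels have been skipped so far.
Adding those back, label number 242518 + 242 = 242760 at 30 labels/s is 8092 s + 0 f = 2 h 14 min 52 s frame 0, i.e. 02:14:52;00.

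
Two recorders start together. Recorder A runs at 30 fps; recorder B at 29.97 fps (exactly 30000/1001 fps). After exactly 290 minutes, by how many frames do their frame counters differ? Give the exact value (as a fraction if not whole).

290 min = 17400 s.
A emits 30 × 17400 = 522000 frames; B emits 30000/1001 × 17400 = 522000000/1001.
Difference = 522000/1001 frames (≈ 521.4785); B is behind A.

522000/1001 frames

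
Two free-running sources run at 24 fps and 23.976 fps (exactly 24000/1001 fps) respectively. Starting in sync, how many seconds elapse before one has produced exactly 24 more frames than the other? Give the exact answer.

1001 seconds

The gap grows by |24000/1001 − 24| = 24/1001 frames per second.
Time for a 24-frame gap: 24 ÷ (24/1001) = 1001 s.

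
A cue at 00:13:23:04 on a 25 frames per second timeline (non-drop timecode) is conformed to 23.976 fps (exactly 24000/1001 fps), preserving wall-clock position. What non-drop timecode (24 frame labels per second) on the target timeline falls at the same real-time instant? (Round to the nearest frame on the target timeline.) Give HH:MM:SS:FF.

00:13:22:09

Source frame index: (0×3600 + 13×60 + 23) × 25 + 4 = 20079.
Real time: 20079 / (25) = 20079/25 s.
Target frame: (20079/25) × (24000/1001) = 19275840/1001 ≈ 19256.583 → 19257.
At 24 labels/s: frame 19257 → 00:13:22:09.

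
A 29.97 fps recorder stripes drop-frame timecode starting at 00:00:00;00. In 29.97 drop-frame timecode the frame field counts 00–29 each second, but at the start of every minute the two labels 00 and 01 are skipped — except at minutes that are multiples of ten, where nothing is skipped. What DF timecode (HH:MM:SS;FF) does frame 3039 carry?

00:01:41;11

Each 10-minute DF block holds 10 × 60 × 30 − 9 × 2 = 17982 frames. 3039 ÷ 17982 → 0 full blocks, remainder 3039.
Within the partial block the first minute is 1800 frames and each further minute 1798, so 1 further minute boundary passed. Total skipped labels = 18 × 0 + 2 × 1 = 2.
Non-drop label index = 3039 + 2 = 3041; at 30 labels/s that is 00:01:41:11, i.e. DF 00:01:41;11.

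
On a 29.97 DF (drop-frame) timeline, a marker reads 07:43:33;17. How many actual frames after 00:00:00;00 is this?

833573

Complete 10-minute blocks: 46, each 17982 frames → 827172.
Remaining 3 whole minutes in the current block: 1800 + 2 × 1798 = 5396 frames.
Within the current minute: 33 × 30 + 17 − 2 = 1005 (labels ;00/;01 skipped at this minute). Total = 827172 + 5396 + 1005 = 833573.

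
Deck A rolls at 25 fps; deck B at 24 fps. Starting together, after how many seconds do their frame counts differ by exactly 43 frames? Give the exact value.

43 seconds

The gap grows by |24 − 25| = 1 frame per second.
Time for a 43-frame gap: 43 ÷ (1) = 43 s.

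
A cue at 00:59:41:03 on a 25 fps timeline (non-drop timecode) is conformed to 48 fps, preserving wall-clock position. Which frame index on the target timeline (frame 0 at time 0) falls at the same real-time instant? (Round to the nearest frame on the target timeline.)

Source frame index: (0×3600 + 59×60 + 41) × 25 + 3 = 89528.
Real time: 89528 / (25) = 89528/25 s.
Target frame: (89528/25) × (48) = 4297344/25 ≈ 171893.760 → 171894.

frame 171894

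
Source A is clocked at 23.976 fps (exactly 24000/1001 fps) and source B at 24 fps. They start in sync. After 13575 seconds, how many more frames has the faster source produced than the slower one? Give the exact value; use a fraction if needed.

A emits 24000/1001 × 13575 = 325800000/1001 frames; B emits 24 × 13575 = 325800.
Difference = 325800/1001 frames (≈ 325.4745); B is ahead of A.

325800/1001 frames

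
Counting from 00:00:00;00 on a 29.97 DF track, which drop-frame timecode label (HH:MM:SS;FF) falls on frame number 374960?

Ten DF minutes hold 17982 frames, so frame 374960 lies in block 20 (frames 359640–377621) with 15320 frames into that block.
The block's first minute is 1800 frames and the rest 1798 each; 15320 frames reaches minute 8, so 20 × 18 + 8 × 2 = 376 labels have been skipped so far.
Adding those back, label number 374960 + 376 = 375336 at 30 labels/s is 12511 s + 6 f = 3 h 28 min 31 s frame 6, i.e. 03:28:31;06.

03:28:31;06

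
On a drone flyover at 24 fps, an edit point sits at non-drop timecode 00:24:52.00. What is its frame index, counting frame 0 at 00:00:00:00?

frame 35808

Total seconds to the label: (0 × 3600 + 24 × 60 + 52) = 1492.
Frame index = 1492 × 24 + 0 = 35808.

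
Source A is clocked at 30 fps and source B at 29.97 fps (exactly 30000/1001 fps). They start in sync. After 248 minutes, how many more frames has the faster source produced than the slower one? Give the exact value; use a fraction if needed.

446400/1001 frames

248 min = 14880 s.
A emits 30 × 14880 = 446400 frames; B emits 30000/1001 × 14880 = 446400000/1001.
Difference = 446400/1001 frames (≈ 445.9540); B is behind A.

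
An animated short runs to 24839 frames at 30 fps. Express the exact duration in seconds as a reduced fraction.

Running time = 24839 ÷ (30) = 24839 × 1/30 = 24839/30 s.

24839/30 seconds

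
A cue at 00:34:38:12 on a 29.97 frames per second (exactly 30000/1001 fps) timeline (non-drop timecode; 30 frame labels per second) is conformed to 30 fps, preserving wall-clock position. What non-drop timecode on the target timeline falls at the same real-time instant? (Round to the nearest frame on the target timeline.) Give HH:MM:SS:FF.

Source frame index: (0×3600 + 34×60 + 38) × 30 + 12 = 62352.
Real time: 62352 / (30000/1001) = 1300299/625 s.
Target frame: (1300299/625) × (30) = 7801794/125 ≈ 62414.352 → 62414.
At 30 labels/s: frame 62414 → 00:34:40:14.

00:34:40:14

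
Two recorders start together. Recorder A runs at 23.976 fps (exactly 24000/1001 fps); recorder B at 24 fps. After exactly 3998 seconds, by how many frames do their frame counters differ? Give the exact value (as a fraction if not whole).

95952/1001 frames

A emits 24000/1001 × 3998 = 95952000/1001 frames; B emits 24 × 3998 = 95952.
Difference = 95952/1001 frames (≈ 95.8561); B is ahead of A.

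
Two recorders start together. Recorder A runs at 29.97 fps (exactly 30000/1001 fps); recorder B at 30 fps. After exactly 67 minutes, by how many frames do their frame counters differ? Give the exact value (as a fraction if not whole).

120600/1001 frames

67 min = 4020 s.
A emits 30000/1001 × 4020 = 120600000/1001 frames; B emits 30 × 4020 = 120600.
Difference = 120600/1001 frames (≈ 120.4795); B is ahead of A.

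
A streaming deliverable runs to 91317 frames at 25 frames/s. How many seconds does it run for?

3652.68 seconds

Running time = 91317 / (25) = 3652.68 s.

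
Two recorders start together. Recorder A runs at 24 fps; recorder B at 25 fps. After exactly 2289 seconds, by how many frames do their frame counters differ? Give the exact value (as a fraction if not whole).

2289 frames

A emits 24 × 2289 = 54936 frames; B emits 25 × 2289 = 57225.
Difference = 2289 frames; B is ahead of A.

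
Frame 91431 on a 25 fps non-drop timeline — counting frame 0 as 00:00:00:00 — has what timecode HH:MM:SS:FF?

01:00:57:06

91431 ÷ 25 = 3657 full seconds, remainder 6 frames.
3657 s = 1 h 0 min 57 s.
Timecode: 01:00:57:06.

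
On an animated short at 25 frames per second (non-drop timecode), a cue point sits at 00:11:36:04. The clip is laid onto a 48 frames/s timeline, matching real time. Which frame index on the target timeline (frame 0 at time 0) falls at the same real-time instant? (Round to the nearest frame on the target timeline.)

frame 33416

Source frame index: (0×3600 + 11×60 + 36) × 25 + 4 = 17404.
Real time: 17404 / (25) = 17404/25 s.
Target frame: (17404/25) × (48) = 835392/25 ≈ 33415.680 → 33416.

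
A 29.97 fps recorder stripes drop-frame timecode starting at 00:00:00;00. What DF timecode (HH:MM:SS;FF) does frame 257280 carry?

Each 10-minute DF block holds 10 × 60 × 30 − 9 × 2 = 17982 frames. 257280 ÷ 17982 → 14 full blocks, remainder 5532.
Within the partial block the first minute is 1800 frames and each further minute 1798, so 3 further minute boundaries passed. Total skipped labels = 18 × 14 + 2 × 3 = 258.
Non-drop label index = 257280 + 258 = 257538; at 30 labels/s that is 02:23:04:18, i.e. DF 02:23:04;18.

02:23:04;18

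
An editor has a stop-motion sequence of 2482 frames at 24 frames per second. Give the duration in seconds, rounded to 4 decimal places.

103.4167 seconds

Running time = 2482 × 1/24 = 1241/12 s ≈ 103.4167 s.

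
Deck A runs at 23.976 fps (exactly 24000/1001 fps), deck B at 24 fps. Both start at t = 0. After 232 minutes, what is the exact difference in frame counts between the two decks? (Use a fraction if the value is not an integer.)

232 min = 13920 s.
A emits 24000/1001 × 13920 = 334080000/1001 frames; B emits 24 × 13920 = 334080.
Difference = 334080/1001 frames (≈ 333.7463); B is ahead of A.

334080/1001 frames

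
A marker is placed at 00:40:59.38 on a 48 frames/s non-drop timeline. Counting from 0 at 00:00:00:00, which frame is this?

Total seconds to the label: (0 × 3600 + 40 × 60 + 59) = 2459.
Frame index = 2459 × 48 + 38 = 118070.

frame 118070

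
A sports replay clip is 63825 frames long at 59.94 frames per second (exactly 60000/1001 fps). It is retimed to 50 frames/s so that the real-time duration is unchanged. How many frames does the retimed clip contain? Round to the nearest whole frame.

Frames at target rate = 63825 × (50) / (60000/1001) = 851851/16 ≈ 53240.688.
Nearest whole frame: 53241.

53241 frames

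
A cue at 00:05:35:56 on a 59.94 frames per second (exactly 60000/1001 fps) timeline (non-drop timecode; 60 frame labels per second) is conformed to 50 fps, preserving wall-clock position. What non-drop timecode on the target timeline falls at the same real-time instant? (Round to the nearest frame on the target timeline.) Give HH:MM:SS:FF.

Source frame index: (0×3600 + 5×60 + 35) × 60 + 56 = 20156.
Real time: 20156 / (60000/1001) = 5044039/15000 s.
Target frame: (5044039/15000) × (50) = 5044039/300 ≈ 16813.463 → 16813.
At 50 labels/s: frame 16813 → 00:05:36:13.

00:05:36:13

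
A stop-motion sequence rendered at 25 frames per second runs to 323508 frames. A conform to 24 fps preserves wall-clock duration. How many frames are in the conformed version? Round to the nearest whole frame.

310568 frames

Frames at target rate = 323508 × (24) / (25) = 7764192/25 ≈ 310567.680.
Nearest whole frame: 310568.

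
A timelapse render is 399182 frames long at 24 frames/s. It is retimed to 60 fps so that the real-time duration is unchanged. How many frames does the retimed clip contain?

997955 frames

Target frames = source frames × (target rate / source rate) = 399182 × (60)/(24) = 399182 × 5/2 = 997955.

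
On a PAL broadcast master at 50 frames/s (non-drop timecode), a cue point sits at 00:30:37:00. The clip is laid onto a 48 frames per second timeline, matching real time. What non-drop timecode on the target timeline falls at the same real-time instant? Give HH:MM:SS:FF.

Source frame index: (0×3600 + 30×60 + 37) × 50 + 0 = 91850.
Real time: 91850 / (50) = 1837 s.
Target frame: (1837) × (48) = 88176.
At 48 labels/s: frame 88176 → 00:30:37:00.

00:30:37:00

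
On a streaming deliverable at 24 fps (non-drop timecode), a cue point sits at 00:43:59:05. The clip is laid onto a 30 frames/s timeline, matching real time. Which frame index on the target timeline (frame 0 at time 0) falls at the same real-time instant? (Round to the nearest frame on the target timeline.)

Source frame index: (0×3600 + 43×60 + 59) × 24 + 5 = 63341.
Real time: 63341 / (24) = 63341/24 s.
Target frame: (63341/24) × (30) = 316705/4 ≈ 79176.250 → 79176.

frame 79176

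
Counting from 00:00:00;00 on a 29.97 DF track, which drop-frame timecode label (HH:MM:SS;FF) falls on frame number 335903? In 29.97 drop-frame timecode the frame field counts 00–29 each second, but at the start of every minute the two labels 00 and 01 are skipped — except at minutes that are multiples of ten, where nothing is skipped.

03:06:47;29

Ten DF minutes hold 17982 frames, so frame 335903 lies in block 18 (frames 323676–341657) with 12227 frames into that block.
The block's first minute is 1800 frames and the rest 1798 each; 12227 frames reaches minute 6, so 18 × 18 + 6 × 2 = 336 labels have been skipped so far.
Adding those back, label number 335903 + 336 = 336239 at 30 labels/s is 11207 s + 29 f = 3 h 6 min 47 s frame 29, i.e. 03:06:47;29.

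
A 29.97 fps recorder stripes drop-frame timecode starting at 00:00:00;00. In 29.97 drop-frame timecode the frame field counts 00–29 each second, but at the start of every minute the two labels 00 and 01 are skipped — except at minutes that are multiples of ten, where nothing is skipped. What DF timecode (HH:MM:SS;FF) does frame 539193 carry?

Each 10-minute DF block holds 10 × 60 × 30 − 9 × 2 = 17982 frames. 539193 ÷ 17982 → 29 full blocks, remainder 17715.
Within the partial block the first minute is 1800 frames and each further minute 1798, so 9 further minute boundaries passed. Total skipped labels = 18 × 29 + 2 × 9 = 540.
Non-drop label index = 539193 + 540 = 539733; at 30 labels/s that is 04:59:51:03, i.e. DF 04:59:51;03.

04:59:51;03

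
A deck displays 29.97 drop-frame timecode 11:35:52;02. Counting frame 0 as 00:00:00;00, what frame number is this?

Complete 10-minute blocks: 69, each 17982 frames → 1240758.
Remaining 5 whole minutes in the current block: 1800 + 4 × 1798 = 8992 frames.
Within the current minute: 52 × 30 + 2 − 2 = 1560 (labels ;00/;01 skipped at this minute). Total = 1240758 + 8992 + 1560 = 1251310.

1251310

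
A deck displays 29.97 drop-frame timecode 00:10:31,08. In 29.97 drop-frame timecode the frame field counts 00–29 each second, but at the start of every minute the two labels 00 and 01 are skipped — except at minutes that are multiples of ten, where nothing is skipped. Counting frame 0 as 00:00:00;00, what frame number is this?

Complete 10-minute blocks: 1, each 17982 frames → 17982.
Remaining 0 whole minutes in the current block: 0 frames.
Within the current minute: 31 × 30 + 8 = 938. Total = 17982 + 0 + 938 = 18920.

18920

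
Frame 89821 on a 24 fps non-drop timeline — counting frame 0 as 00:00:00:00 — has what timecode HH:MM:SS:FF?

01:02:22:13

89821 ÷ 24 = 3742 full seconds, remainder 13 frames.
3742 s = 1 h 2 min 22 s.
Timecode: 01:02:22:13.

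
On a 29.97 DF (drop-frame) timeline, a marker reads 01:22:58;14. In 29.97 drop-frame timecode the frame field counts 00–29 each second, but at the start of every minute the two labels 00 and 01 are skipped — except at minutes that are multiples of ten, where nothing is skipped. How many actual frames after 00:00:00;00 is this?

Complete 10-minute blocks: 8, each 17982 frames → 143856.
Remaining 2 whole minutes in the current block: 1800 + 1 × 1798 = 3598 frames.
Within the current minute: 58 × 30 + 14 − 2 = 1752 (labels ;00/;01 skipped at this minute). Total = 143856 + 3598 + 1752 = 149206.

149206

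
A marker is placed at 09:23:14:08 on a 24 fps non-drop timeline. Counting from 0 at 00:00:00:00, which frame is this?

Total seconds to the label: (9 × 3600 + 23 × 60 + 14) = 33794.
Frame index = 33794 × 24 + 8 = 811064.

frame 811064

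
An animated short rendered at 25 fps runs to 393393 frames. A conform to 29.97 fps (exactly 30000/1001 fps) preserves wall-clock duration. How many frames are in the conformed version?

Target frames = source frames × (target rate / source rate) = 393393 × (30000/1001)/(25) = 393393 × 1200/1001 = 471600.

471600 frames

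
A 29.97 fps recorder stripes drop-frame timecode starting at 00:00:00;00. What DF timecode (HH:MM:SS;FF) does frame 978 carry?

00:00:32;18

Each 10-minute DF block holds 10 × 60 × 30 − 9 × 2 = 17982 frames. 978 ÷ 17982 → 0 full blocks, remainder 978.
Within the partial block the first minute is 1800 frames and each further minute 1798, so 0 further minute boundaries passed. Total skipped labels = 18 × 0 + 2 × 0 = 0.
Non-drop label index = 978 + 0 = 978; at 30 labels/s that is 00:00:32:18, i.e. DF 00:00:32;18.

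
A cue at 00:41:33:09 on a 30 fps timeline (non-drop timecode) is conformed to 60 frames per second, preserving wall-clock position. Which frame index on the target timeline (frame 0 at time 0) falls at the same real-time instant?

frame 149598

Source frame index: (0×3600 + 41×60 + 33) × 30 + 9 = 74799.
Real time: 74799 / (30) = 24933/10 s.
Target frame: (24933/10) × (60) = 149598.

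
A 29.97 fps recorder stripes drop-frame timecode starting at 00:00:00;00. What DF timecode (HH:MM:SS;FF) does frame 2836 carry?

00:01:34;18

Ten DF minutes hold 17982 frames, so frame 2836 lies in block 0 (frames 0–17981) with 2836 frames into that block.
The block's first minute is 1800 frames and the rest 1798 each; 2836 frames reaches minute 1, so 0 × 18 + 1 × 2 = 2 labels have been skipped so far.
Adding those back, label number 2836 + 2 = 2838 at 30 labels/s is 94 s + 18 f = 0 h 1 min 34 s frame 18, i.e. 00:01:34;18.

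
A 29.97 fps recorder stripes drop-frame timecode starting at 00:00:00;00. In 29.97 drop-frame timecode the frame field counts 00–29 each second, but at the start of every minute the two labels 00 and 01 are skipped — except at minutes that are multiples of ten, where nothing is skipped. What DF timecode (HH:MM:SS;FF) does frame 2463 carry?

Each 10-minute DF block holds 10 × 60 × 30 − 9 × 2 = 17982 frames. 2463 ÷ 17982 → 0 full blocks, remainder 2463.
Within the partial block the first minute is 1800 frames and each further minute 1798, so 1 further minute boundary passed. Total skipped labels = 18 × 0 + 2 × 1 = 2.
Non-drop label index = 2463 + 2 = 2465; at 30 labels/s that is 00:01:22:05, i.e. DF 00:01:22;05.

00:01:22;05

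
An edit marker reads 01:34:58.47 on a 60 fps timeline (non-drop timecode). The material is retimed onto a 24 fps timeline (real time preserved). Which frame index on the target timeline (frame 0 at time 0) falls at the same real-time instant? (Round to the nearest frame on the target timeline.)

frame 136771

Source frame index: (1×3600 + 34×60 + 58) × 60 + 47 = 341927.
Real time: 341927 / (60) = 341927/60 s.
Target frame: (341927/60) × (24) = 683854/5 ≈ 136770.800 → 136771.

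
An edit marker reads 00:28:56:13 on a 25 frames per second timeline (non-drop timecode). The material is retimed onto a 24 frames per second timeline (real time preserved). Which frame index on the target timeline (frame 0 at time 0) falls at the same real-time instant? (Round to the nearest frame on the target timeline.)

Source frame index: (0×3600 + 28×60 + 56) × 25 + 13 = 43413.
Real time: 43413 / (25) = 43413/25 s.
Target frame: (43413/25) × (24) = 1041912/25 ≈ 41676.480 → 41676.

frame 41676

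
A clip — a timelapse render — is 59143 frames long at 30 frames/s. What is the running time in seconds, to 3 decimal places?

1971.433 seconds

Running time = 59143 × 1/30 = 59143/30 s ≈ 1971.433 s.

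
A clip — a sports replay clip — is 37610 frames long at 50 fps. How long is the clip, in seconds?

752.2 seconds

Running time = 37610 / (50) = 752.2 s.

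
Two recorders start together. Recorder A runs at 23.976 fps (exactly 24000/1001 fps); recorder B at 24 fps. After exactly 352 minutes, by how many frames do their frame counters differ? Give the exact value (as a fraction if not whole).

352 min = 21120 s.
A emits 24000/1001 × 21120 = 46080000/91 frames; B emits 24 × 21120 = 506880.
Difference = 46080/91 frames (≈ 506.3736); B is ahead of A.

46080/91 frames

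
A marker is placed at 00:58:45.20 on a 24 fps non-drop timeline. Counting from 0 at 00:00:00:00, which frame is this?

Total seconds to the label: (0 × 3600 + 58 × 60 + 45) = 3525.
Frame index = 3525 × 24 + 20 = 84620.

frame 84620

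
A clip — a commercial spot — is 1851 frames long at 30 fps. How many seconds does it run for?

61.7 seconds

Running time = 1851 / (30) = 61.7 s.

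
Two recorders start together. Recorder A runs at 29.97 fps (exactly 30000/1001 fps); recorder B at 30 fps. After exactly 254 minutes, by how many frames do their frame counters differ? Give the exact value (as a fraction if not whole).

254 min = 15240 s.
A emits 30000/1001 × 15240 = 457200000/1001 frames; B emits 30 × 15240 = 457200.
Difference = 457200/1001 frames (≈ 456.7433); B is ahead of A.

457200/1001 frames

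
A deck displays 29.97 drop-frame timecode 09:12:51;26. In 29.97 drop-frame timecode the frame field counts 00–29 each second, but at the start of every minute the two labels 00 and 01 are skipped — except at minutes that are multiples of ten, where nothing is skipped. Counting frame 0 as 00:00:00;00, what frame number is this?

As if non-drop at 30 labels/s: (9 × 3600 + 12 × 60 + 51) × 30 + 26 = 995156.
Minute boundaries passed: 552; those not divisible by 10: 552 − 55 = 497; dropped labels = 2 × 497 = 994.
Actual frame index = 995156 − 994 = 994162.

994162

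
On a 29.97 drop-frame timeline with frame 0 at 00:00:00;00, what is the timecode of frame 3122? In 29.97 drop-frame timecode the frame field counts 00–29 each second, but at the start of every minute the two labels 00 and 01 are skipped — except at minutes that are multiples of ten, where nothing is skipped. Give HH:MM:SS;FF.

00:01:44;04

Each 10-minute DF block holds 10 × 60 × 30 − 9 × 2 = 17982 frames. 3122 ÷ 17982 → 0 full blocks, remainder 3122.
Within the partial block the first minute is 1800 frames and each further minute 1798, so 1 further minute boundary passed. Total skipped labels = 18 × 0 + 2 × 1 = 2.
Non-drop label index = 3122 + 2 = 3124; at 30 labels/s that is 00:01:44:04, i.e. DF 00:01:44;04.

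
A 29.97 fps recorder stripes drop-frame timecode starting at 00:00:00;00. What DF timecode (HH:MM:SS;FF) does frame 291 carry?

00:00:09;21

Each 10-minute DF block holds 10 × 60 × 30 − 9 × 2 = 17982 frames. 291 ÷ 17982 → 0 full blocks, remainder 291.
Within the partial block the first minute is 1800 frames and each further minute 1798, so 0 further minute boundaries passed. Total skipped labels = 18 × 0 + 2 × 0 = 0.
Non-drop label index = 291 + 0 = 291; at 30 labels/s that is 00:00:09:21, i.e. DF 00:00:09;21.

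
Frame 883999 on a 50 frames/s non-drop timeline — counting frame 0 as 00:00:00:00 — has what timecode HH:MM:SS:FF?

04:54:39:49

883999 ÷ 50 = 17679 full seconds, remainder 49 frames.
17679 s = 4 h 54 min 39 s.
Timecode: 04:54:39:49.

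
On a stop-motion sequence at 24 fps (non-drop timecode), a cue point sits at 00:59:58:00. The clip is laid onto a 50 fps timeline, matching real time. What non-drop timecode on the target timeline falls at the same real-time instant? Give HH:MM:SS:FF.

00:59:58:00

Source frame index: (0×3600 + 59×60 + 58) × 24 + 0 = 86352.
Real time: 86352 / (24) = 3598 s.
Target frame: (3598) × (50) = 179900.
At 50 labels/s: frame 179900 → 00:59:58:00.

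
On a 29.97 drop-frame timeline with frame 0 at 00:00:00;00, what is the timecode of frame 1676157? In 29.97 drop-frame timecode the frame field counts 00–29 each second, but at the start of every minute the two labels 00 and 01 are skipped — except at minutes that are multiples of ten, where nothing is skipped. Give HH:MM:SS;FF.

15:32:07;25

Each 10-minute DF block holds 10 × 60 × 30 − 9 × 2 = 17982 frames. 1676157 ÷ 17982 → 93 full blocks, remainder 3831.
Within the partial block the first minute is 1800 frames and each further minute 1798, so 2 further minute boundaries passed. Total skipped labels = 18 × 93 + 2 × 2 = 1678.
Non-drop label index = 1676157 + 1678 = 1677835; at 30 labels/s that is 15:32:07:25, i.e. DF 15:32:07;25.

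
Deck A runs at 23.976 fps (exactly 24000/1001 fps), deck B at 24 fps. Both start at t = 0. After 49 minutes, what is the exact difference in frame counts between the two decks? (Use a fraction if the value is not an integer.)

10080/143 frames

49 min = 2940 s.
A emits 24000/1001 × 2940 = 10080000/143 frames; B emits 24 × 2940 = 70560.
Difference = 10080/143 frames (≈ 70.4895); B is ahead of A.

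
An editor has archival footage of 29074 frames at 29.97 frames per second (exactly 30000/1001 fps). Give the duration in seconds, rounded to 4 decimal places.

970.1025 seconds

Running time = 29074 × 1001/30000 = 14551537/15000 s ≈ 970.1025 s.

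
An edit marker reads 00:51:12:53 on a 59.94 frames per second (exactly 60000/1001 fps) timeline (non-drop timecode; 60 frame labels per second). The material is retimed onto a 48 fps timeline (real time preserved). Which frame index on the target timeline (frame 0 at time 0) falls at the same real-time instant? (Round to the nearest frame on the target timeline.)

Source frame index: (0×3600 + 51×60 + 12) × 60 + 53 = 184373.
Real time: 184373 / (60000/1001) = 184557373/60000 s.
Target frame: (184557373/60000) × (48) = 184557373/1250 ≈ 147645.898 → 147646.

frame 147646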